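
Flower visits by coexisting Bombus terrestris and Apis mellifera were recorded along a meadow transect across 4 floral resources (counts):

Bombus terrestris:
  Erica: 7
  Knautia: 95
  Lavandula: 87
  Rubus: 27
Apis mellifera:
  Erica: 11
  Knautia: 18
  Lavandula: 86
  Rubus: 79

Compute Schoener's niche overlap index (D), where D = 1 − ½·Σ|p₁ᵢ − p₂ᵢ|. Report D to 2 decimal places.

Proportions for Bombus terrestris (n=216): 7/216=0.0324, 95/216=0.4398, 87/216=0.4028, 27/216=0.1250
Proportions for Apis mellifera (n=194): 11/194=0.0567, 18/194=0.0928, 86/194=0.4433, 79/194=0.4072
Σ|p₁ᵢ − p₂ᵢ| = 0.0243 + 0.3470 + 0.0405 + 0.2822 = 0.6940
D = 1 − ½ × 0.6940 = 1 − 0.34700 = 0.65300

0.65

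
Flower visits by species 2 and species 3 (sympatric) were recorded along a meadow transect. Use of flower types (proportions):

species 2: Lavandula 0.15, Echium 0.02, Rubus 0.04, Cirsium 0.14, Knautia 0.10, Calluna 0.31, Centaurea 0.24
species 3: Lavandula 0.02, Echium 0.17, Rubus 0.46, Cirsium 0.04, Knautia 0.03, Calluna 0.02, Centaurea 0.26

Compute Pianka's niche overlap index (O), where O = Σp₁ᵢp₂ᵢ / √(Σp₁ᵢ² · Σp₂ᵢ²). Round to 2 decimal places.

0.40

Σ p₁ᵢp₂ᵢ = 0.0030 + 0.0034 + 0.0184 + 0.0056 + 0.0030 + 0.0062 + 0.0624 = 0.1020
Σp_1ᵢ² = 0.15² + 0.02² + 0.04² + 0.14² + 0.10² + 0.31² + 0.24² = 0.0225 + 0.0004 + 0.0016 + 0.0196 + 0.0100 + 0.0961 + 0.0576 = 0.2078
Σp_2ᵢ² = 0.02² + 0.17² + 0.46² + 0.04² + 0.03² + 0.02² + 0.26² = 0.0004 + 0.0289 + 0.2116 + 0.0016 + 0.0009 + 0.0004 + 0.0676 = 0.3114
O = 0.1020 / √(0.2078 × 0.3114) = 0.1020 / 0.25438 = 0.4010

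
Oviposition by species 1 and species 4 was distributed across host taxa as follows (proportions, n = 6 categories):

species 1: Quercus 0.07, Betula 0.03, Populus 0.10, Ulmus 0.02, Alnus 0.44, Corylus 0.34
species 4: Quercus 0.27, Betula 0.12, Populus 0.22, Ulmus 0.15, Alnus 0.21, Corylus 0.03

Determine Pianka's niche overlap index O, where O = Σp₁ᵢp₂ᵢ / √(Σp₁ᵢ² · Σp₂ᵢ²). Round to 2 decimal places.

0.58

Σ p₁ᵢp₂ᵢ = 0.0189 + 0.0036 + 0.0220 + 0.0030 + 0.0924 + 0.0102 = 0.1501
Σp_1ᵢ² = 0.07² + 0.03² + 0.10² + 0.02² + 0.44² + 0.34² = 0.0049 + 0.0009 + 0.0100 + 0.0004 + 0.1936 + 0.1156 = 0.3254
Σp_2ᵢ² = 0.27² + 0.12² + 0.22² + 0.15² + 0.21² + 0.03² = 0.0729 + 0.0144 + 0.0484 + 0.0225 + 0.0441 + 0.0009 = 0.2032
O = 0.1501 / √(0.3254 × 0.2032) = 0.1501 / 0.25714 = 0.5837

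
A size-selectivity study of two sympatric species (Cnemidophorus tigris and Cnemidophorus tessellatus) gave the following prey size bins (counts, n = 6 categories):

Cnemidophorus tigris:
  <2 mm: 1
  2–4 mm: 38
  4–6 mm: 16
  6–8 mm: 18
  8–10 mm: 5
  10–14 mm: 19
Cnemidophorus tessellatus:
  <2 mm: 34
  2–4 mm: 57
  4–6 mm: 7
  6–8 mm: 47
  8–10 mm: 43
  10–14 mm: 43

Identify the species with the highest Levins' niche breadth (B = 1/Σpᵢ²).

Proportions for Cnemidophorus tigris (n=97): 1/97=0.0103, 38/97=0.3918, 16/97=0.1649, 18/97=0.1856, 5/97=0.0515, 19/97=0.1959
Proportions for Cnemidophorus tessellatus (n=231): 34/231=0.1472, 57/231=0.2468, 7/231=0.0303, 47/231=0.2035, 43/231=0.1861, 43/231=0.1861
Σp_tigrᵢ² = 0.0103² + 0.3918² + 0.1649² + 0.1856² + 0.0515² + 0.1959² = 0.000106 + 0.153507 + 0.027192 + 0.034447 + 0.002652 + 0.038377 = 0.256281
B_tigr = 1 / 0.256281 = 3.9020
Σp_tessᵢ² = 0.1472² + 0.2468² + 0.0303² + 0.2035² + 0.1861² + 0.1861² = 0.021668 + 0.060910 + 0.000918 + 0.041412 + 0.034633 + 0.034633 = 0.194174
B_tess = 1 / 0.194174 = 5.1500
Highest B → broadest niche (most generalist): Cnemidophorus tessellatus (B = 5.15).

Cnemidophorus tessellatus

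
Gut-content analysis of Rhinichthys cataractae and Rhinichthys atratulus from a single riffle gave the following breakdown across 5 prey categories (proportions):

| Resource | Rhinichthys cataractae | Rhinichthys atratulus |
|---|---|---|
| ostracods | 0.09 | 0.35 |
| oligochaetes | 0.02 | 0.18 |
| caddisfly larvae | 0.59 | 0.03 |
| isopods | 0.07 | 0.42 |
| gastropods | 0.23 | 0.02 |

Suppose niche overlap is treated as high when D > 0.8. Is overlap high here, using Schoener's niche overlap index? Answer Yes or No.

Σ|p₁ᵢ − p₂ᵢ| = 0.26 + 0.16 + 0.56 + 0.35 + 0.21 = 1.54
D = 1 − ½ × 1.54 = 1 − 0.770 = 0.2300
D = 0.2300 < 0.8 → No.

No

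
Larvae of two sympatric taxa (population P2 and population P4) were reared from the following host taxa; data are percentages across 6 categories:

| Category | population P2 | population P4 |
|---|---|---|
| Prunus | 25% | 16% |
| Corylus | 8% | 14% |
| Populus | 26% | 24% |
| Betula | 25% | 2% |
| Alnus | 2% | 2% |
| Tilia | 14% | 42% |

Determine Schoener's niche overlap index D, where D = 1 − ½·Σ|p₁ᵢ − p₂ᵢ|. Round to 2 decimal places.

Convert percentages to proportions (divide by 100).
Σ|p₁ᵢ − p₂ᵢ| = 0.09 + 0.06 + 0.02 + 0.23 + 0.00 + 0.28 = 0.68
D = 1 − ½ × 0.68 = 1 − 0.340 = 0.6600

0.66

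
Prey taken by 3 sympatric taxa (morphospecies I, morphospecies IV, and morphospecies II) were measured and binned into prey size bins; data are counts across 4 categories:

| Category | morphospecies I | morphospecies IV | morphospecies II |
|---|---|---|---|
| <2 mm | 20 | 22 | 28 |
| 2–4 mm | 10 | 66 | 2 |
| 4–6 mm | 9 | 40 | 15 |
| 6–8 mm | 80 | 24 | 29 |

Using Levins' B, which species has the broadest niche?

Proportions for morphospecies I (n=119): 20/119=0.1681, 10/119=0.0840, 9/119=0.0756, 80/119=0.6723
Proportions for morphospecies IV (n=152): 22/152=0.1447, 66/152=0.4342, 40/152=0.2632, 24/152=0.1579
Proportions for morphospecies II (n=74): 28/74=0.3784, 2/74=0.0270, 15/74=0.2027, 29/74=0.3919
Σp_Iᵢ² = 0.1681² + 0.0840² + 0.0756² + 0.6723² = 0.028258 + 0.007056 + 0.005715 + 0.451987 = 0.493016
B_I = 1 / 0.493016 = 2.0283
Σp_IVᵢ² = 0.1447² + 0.4342² + 0.2632² + 0.1579² = 0.020938 + 0.188530 + 0.069274 + 0.024932 = 0.303674
B_IV = 1 / 0.303674 = 3.2930
Σp_IIᵢ² = 0.3784² + 0.0270² + 0.2027² + 0.3919² = 0.143187 + 0.000729 + 0.041087 + 0.153586 = 0.338589
B_II = 1 / 0.338589 = 2.9534
Highest B → broadest niche (most generalist): morphospecies IV (B = 3.29).

morphospecies IV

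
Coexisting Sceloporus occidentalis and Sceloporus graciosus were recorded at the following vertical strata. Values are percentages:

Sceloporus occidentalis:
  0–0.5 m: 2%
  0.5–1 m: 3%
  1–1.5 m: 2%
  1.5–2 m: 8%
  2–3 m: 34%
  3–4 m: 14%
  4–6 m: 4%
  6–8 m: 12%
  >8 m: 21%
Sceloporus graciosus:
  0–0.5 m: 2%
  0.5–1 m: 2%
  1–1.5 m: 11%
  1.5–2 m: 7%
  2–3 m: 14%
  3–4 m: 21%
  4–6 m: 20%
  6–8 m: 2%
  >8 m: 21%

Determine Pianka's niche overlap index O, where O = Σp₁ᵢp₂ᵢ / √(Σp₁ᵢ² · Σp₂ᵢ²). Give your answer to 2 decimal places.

Convert percentages to proportions (divide by 100).
Σ p₁ᵢp₂ᵢ = 0.0004 + 0.0006 + 0.0022 + 0.0056 + 0.0476 + 0.0294 + 0.0080 + 0.0024 + 0.0441 = 0.1403
Σp_1ᵢ² = 0.02² + 0.03² + 0.02² + 0.08² + 0.34² + 0.14² + 0.04² + 0.12² + 0.21² = 0.0004 + 0.0009 + 0.0004 + 0.0064 + 0.1156 + 0.0196 + 0.0016 + 0.0144 + 0.0441 = 0.2034
Σp_2ᵢ² = 0.02² + 0.02² + 0.11² + 0.07² + 0.14² + 0.21² + 0.20² + 0.02² + 0.21² = 0.0004 + 0.0004 + 0.0121 + 0.0049 + 0.0196 + 0.0441 + 0.0400 + 0.0004 + 0.0441 = 0.1660
O = 0.1403 / √(0.2034 × 0.1660) = 0.1403 / 0.18375 = 0.7635

0.76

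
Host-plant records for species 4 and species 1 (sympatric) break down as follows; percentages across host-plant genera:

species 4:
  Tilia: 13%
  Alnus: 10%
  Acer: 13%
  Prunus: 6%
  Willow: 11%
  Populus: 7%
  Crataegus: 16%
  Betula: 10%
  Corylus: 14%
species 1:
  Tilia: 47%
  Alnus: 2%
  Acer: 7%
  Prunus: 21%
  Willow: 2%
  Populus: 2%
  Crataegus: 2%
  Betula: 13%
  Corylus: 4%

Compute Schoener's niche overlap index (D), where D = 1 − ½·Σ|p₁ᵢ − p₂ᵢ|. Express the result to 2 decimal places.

Convert percentages to proportions (divide by 100).
Σ|p₁ᵢ − p₂ᵢ| = 0.34 + 0.08 + 0.06 + 0.15 + 0.09 + 0.05 + 0.14 + 0.03 + 0.10 = 1.04
D = 1 − ½ × 1.04 = 1 − 0.520 = 0.4800

0.48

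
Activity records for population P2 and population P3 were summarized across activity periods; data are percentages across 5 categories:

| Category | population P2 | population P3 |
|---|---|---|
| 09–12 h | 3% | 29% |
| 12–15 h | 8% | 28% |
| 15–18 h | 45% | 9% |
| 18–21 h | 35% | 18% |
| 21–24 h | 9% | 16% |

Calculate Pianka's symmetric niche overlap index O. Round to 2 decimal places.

Convert percentages to proportions (divide by 100).
Σ p₁ᵢp₂ᵢ = 0.0087 + 0.0224 + 0.0405 + 0.0630 + 0.0144 = 0.1490
Σp_1ᵢ² = 0.03² + 0.08² + 0.45² + 0.35² + 0.09² = 0.0009 + 0.0064 + 0.2025 + 0.1225 + 0.0081 = 0.3404
Σp_2ᵢ² = 0.29² + 0.28² + 0.09² + 0.18² + 0.16² = 0.0841 + 0.0784 + 0.0081 + 0.0324 + 0.0256 = 0.2286
O = 0.1490 / √(0.3404 × 0.2286) = 0.1490 / 0.27895 = 0.5341

0.53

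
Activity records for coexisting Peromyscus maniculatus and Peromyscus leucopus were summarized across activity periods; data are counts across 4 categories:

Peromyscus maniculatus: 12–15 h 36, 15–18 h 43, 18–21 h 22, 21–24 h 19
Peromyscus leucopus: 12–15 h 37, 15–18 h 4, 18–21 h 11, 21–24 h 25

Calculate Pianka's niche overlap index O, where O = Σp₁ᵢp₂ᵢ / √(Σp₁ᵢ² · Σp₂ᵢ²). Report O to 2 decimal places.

0.76

Proportions for Peromyscus maniculatus (n=120): 36/120=0.3000, 43/120=0.3583, 22/120=0.1833, 19/120=0.1583
Proportions for Peromyscus leucopus (n=77): 37/77=0.4805, 4/77=0.0519, 11/77=0.1429, 25/77=0.3247
Σ p₁ᵢp₂ᵢ = 0.144150 + 0.018596 + 0.026194 + 0.051400 = 0.240340
Σp_1ᵢ² = 0.3000² + 0.3583² + 0.1833² + 0.1583² = 0.090000 + 0.128379 + 0.033599 + 0.025059 = 0.277037
Σp_2ᵢ² = 0.4805² + 0.0519² + 0.1429² + 0.3247² = 0.230880 + 0.002694 + 0.020420 + 0.105430 = 0.359424
O = 0.240340 / √(0.277037 × 0.359424) = 0.240340 / 0.3155531 = 0.7616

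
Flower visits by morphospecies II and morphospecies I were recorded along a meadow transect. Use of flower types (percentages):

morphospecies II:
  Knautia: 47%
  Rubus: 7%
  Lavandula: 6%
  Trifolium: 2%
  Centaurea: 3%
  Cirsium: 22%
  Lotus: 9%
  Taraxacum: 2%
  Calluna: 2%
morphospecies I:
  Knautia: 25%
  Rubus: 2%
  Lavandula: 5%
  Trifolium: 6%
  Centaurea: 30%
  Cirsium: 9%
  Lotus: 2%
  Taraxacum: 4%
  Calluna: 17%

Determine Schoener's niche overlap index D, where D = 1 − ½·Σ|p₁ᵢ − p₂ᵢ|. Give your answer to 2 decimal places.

Convert percentages to proportions (divide by 100).
Σ|p₁ᵢ − p₂ᵢ| = 0.22 + 0.05 + 0.01 + 0.04 + 0.27 + 0.13 + 0.07 + 0.02 + 0.15 = 0.96
D = 1 − ½ × 0.96 = 1 − 0.480 = 0.5200

0.52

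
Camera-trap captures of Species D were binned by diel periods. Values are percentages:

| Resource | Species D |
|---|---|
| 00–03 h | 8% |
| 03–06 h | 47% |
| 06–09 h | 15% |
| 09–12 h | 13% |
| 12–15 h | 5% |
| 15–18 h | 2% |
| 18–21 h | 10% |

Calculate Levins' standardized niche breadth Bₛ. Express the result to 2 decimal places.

Convert percentages to proportions (divide by 100).
Σpᵢ² = 0.08² + 0.47² + 0.15² + 0.13² + 0.05² + 0.02² + 0.10² = 0.0064 + 0.2209 + 0.0225 + 0.0169 + 0.0025 + 0.0004 + 0.0100 = 0.2796
B = 1 / 0.2796 = 3.5765
Bₛ = (B − 1)/(n − 1) = (3.5765 − 1)/(7 − 1) = 2.5765/6 = 0.4294

0.43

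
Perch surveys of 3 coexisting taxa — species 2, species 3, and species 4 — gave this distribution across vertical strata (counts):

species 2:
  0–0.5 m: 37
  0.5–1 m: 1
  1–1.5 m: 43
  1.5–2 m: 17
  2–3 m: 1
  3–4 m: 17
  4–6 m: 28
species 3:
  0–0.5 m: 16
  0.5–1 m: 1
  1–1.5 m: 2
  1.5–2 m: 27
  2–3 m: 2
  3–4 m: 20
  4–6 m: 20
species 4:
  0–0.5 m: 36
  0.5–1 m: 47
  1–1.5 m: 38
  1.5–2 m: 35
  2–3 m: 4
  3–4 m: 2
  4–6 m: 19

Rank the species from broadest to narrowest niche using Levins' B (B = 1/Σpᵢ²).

Proportions for species 2 (n=144): 37/144=0.2569, 1/144=0.0069, 43/144=0.2986, 17/144=0.1181, 1/144=0.0069, 17/144=0.1181, 28/144=0.1944
Proportions for species 3 (n=88): 16/88=0.1818, 1/88=0.0114, 2/88=0.0227, 27/88=0.3068, 2/88=0.0227, 20/88=0.2273, 20/88=0.2273
Proportions for species 4 (n=181): 36/181=0.1989, 47/181=0.2597, 38/181=0.2099, 35/181=0.1934, 4/181=0.0221, 2/181=0.0110, 19/181=0.1050
Σp_2ᵢ² = 0.2569² + 0.0069² + 0.2986² + 0.1181² + 0.0069² + 0.1181² + 0.1944² = 0.065998 + 0.000048 + 0.089162 + 0.013948 + 0.000048 + 0.013948 + 0.037791 = 0.220943
B_2 = 1 / 0.220943 = 4.5261
Σp_3ᵢ² = 0.1818² + 0.0114² + 0.0227² + 0.3068² + 0.0227² + 0.2273² + 0.2273² = 0.033051 + 0.000130 + 0.000515 + 0.094126 + 0.000515 + 0.051665 + 0.051665 = 0.231667
B_3 = 1 / 0.231667 = 4.3165
Σp_4ᵢ² = 0.1989² + 0.2597² + 0.2099² + 0.1934² + 0.0221² + 0.0110² + 0.1050² = 0.039561 + 0.067444 + 0.044058 + 0.037404 + 0.000488 + 0.000121 + 0.011025 = 0.200101
B_4 = 1 / 0.200101 = 4.9975
Ranking by B (broadest → narrowest): species 4 (5.00) > species 2 (4.53) > species 3 (4.32)

species 4 > species 2 > species 3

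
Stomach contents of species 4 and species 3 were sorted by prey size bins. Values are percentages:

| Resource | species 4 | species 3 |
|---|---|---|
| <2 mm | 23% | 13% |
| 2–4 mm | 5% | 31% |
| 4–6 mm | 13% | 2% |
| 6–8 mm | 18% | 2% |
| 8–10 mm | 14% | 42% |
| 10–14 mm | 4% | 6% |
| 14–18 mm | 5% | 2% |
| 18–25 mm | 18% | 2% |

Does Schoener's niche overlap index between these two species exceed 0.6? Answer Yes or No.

No

Convert percentages to proportions (divide by 100).
Σ|p₁ᵢ − p₂ᵢ| = 0.10 + 0.26 + 0.11 + 0.16 + 0.28 + 0.02 + 0.03 + 0.16 = 1.12
D = 1 − ½ × 1.12 = 1 − 0.560 = 0.4400
D = 0.4400 < 0.6 → No.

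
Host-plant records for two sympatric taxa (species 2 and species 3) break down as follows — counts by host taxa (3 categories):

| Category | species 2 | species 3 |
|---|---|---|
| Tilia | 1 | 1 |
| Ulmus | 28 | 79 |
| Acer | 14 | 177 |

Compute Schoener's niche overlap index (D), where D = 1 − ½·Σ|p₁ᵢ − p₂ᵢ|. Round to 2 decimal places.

Proportions for species 2 (n=43): 1/43=0.0233, 28/43=0.6512, 14/43=0.3256
Proportions for species 3 (n=257): 1/257=0.0039, 79/257=0.3074, 177/257=0.6887
Σ|p₁ᵢ − p₂ᵢ| = 0.0194 + 0.3438 + 0.3631 = 0.7263
D = 1 − ½ × 0.7263 = 1 − 0.36315 = 0.63685

0.64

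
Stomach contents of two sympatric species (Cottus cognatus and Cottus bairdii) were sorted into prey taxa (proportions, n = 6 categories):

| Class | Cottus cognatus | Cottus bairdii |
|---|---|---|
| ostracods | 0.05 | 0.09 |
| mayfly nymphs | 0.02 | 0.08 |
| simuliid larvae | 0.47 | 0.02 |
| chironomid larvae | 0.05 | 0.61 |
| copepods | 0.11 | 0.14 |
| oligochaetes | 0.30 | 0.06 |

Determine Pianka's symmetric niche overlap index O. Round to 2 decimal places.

Σ p₁ᵢp₂ᵢ = 0.0045 + 0.0016 + 0.0094 + 0.0305 + 0.0154 + 0.0180 = 0.0794
Σp_1ᵢ² = 0.05² + 0.02² + 0.47² + 0.05² + 0.11² + 0.30² = 0.0025 + 0.0004 + 0.2209 + 0.0025 + 0.0121 + 0.0900 = 0.3284
Σp_2ᵢ² = 0.09² + 0.08² + 0.02² + 0.61² + 0.14² + 0.06² = 0.0081 + 0.0064 + 0.0004 + 0.3721 + 0.0196 + 0.0036 = 0.4102
O = 0.0794 / √(0.3284 × 0.4102) = 0.0794 / 0.36703 = 0.2163

0.22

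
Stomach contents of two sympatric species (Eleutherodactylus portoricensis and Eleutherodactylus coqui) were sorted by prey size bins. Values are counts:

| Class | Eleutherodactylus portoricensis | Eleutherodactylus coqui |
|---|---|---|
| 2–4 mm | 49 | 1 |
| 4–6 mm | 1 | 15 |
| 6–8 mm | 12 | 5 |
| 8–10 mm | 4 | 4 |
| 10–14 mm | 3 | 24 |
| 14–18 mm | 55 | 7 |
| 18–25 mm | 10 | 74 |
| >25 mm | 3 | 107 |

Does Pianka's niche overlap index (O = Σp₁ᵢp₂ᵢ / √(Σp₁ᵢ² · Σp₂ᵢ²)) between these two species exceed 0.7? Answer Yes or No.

Proportions for Eleutherodactylus portoricensis (n=137): 49/137=0.3577, 1/137=0.0073, 12/137=0.0876, 4/137=0.0292, 3/137=0.0219, 55/137=0.4015, 10/137=0.0730, 3/137=0.0219
Proportions for Eleutherodactylus coqui (n=237): 1/237=0.0042, 15/237=0.0633, 5/237=0.0211, 4/237=0.0169, 24/237=0.1013, 7/237=0.0295, 74/237=0.3122, 107/237=0.4515
Σ p₁ᵢp₂ᵢ = 0.001502 + 0.000462 + 0.001848 + 0.000493 + 0.002218 + 0.011844 + 0.022791 + 0.009888 = 0.051046
Σp_1ᵢ² = 0.3577² + 0.0073² + 0.0876² + 0.0292² + 0.0219² + 0.4015² + 0.0730² + 0.0219² = 0.127949 + 0.000053 + 0.007674 + 0.000853 + 0.000480 + 0.161202 + 0.005329 + 0.000480 = 0.304020
Σp_2ᵢ² = 0.0042² + 0.0633² + 0.0211² + 0.0169² + 0.1013² + 0.0295² + 0.3122² + 0.4515² = 0.000018 + 0.004007 + 0.000445 + 0.000286 + 0.010262 + 0.000870 + 0.097469 + 0.203852 = 0.317209
O = 0.051046 / √(0.304020 × 0.317209) = 0.051046 / 0.3105445 = 0.1644
O = 0.1644 < 0.7 → No.

No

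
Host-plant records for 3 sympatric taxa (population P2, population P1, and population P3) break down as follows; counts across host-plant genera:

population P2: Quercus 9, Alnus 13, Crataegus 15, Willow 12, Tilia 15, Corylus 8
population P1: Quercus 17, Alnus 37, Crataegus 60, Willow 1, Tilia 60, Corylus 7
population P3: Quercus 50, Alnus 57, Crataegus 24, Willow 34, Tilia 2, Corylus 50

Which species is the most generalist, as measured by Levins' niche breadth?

population P2

Proportions for population P2 (n=72): 9/72=0.1250, 13/72=0.1806, 15/72=0.2083, 12/72=0.1667, 15/72=0.2083, 8/72=0.1111
Proportions for population P1 (n=182): 17/182=0.0934, 37/182=0.2033, 60/182=0.3297, 1/182=0.0055, 60/182=0.3297, 7/182=0.0385
Proportions for population P3 (n=217): 50/217=0.2304, 57/217=0.2627, 24/217=0.1106, 34/217=0.1567, 2/217=0.0092, 50/217=0.2304
Σp_P2ᵢ² = 0.1250² + 0.1806² + 0.2083² + 0.1667² + 0.2083² + 0.1111² = 0.015625 + 0.032616 + 0.043389 + 0.027789 + 0.043389 + 0.012343 = 0.175151
B_P2 = 1 / 0.175151 = 5.7094
Σp_P1ᵢ² = 0.0934² + 0.2033² + 0.3297² + 0.0055² + 0.3297² + 0.0385² = 0.008724 + 0.041331 + 0.108702 + 0.000030 + 0.108702 + 0.001482 = 0.268971
B_P1 = 1 / 0.268971 = 3.7179
Σp_P3ᵢ² = 0.2304² + 0.2627² + 0.1106² + 0.1567² + 0.0092² + 0.2304² = 0.053084 + 0.069011 + 0.012232 + 0.024555 + 0.000085 + 0.053084 = 0.212051
B_P3 = 1 / 0.212051 = 4.7158
Highest B → broadest niche (most generalist): population P2 (B = 5.71).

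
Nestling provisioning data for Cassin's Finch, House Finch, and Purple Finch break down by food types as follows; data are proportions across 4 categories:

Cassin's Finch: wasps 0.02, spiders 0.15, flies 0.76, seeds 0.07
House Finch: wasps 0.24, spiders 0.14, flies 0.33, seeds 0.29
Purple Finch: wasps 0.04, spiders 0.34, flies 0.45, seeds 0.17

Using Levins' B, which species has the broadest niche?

Σp_Cassᵢ² = 0.02² + 0.15² + 0.76² + 0.07² = 0.0004 + 0.0225 + 0.5776 + 0.0049 = 0.6054
B_Cass = 1 / 0.6054 = 1.6518
Σp_Housᵢ² = 0.24² + 0.14² + 0.33² + 0.29² = 0.0576 + 0.0196 + 0.1089 + 0.0841 = 0.2702
B_Hous = 1 / 0.2702 = 3.7010
Σp_Purpᵢ² = 0.04² + 0.34² + 0.45² + 0.17² = 0.0016 + 0.1156 + 0.2025 + 0.0289 = 0.3486
B_Purp = 1 / 0.3486 = 2.8686
Highest B → broadest niche (most generalist): House Finch (B = 3.70).

House Finch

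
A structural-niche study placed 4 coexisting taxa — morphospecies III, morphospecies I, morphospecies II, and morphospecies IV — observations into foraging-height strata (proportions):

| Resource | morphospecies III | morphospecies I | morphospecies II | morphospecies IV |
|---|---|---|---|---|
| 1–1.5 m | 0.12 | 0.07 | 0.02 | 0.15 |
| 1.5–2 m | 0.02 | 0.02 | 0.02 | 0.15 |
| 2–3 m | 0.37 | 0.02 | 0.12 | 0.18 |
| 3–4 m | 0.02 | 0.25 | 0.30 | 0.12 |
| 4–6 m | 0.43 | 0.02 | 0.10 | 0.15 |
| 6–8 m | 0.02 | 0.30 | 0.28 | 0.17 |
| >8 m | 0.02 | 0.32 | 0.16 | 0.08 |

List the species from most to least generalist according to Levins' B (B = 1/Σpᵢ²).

Σp_IIIᵢ² = 0.12² + 0.02² + 0.37² + 0.02² + 0.43² + 0.02² + 0.02² = 0.0144 + 0.0004 + 0.1369 + 0.0004 + 0.1849 + 0.0004 + 0.0004 = 0.3378
B_III = 1 / 0.3378 = 2.9603
Σp_Iᵢ² = 0.07² + 0.02² + 0.02² + 0.25² + 0.02² + 0.30² + 0.32² = 0.0049 + 0.0004 + 0.0004 + 0.0625 + 0.0004 + 0.0900 + 0.1024 = 0.2610
B_I = 1 / 0.2610 = 3.8314
Σp_IIᵢ² = 0.02² + 0.02² + 0.12² + 0.30² + 0.10² + 0.28² + 0.16² = 0.0004 + 0.0004 + 0.0144 + 0.0900 + 0.0100 + 0.0784 + 0.0256 = 0.2192
B_II = 1 / 0.2192 = 4.5620
Σp_IVᵢ² = 0.15² + 0.15² + 0.18² + 0.12² + 0.15² + 0.17² + 0.08² = 0.0225 + 0.0225 + 0.0324 + 0.0144 + 0.0225 + 0.0289 + 0.0064 = 0.1496
B_IV = 1 / 0.1496 = 6.6845
Ranking by B (broadest → narrowest): morphospecies IV (6.68) > morphospecies II (4.56) > morphospecies I (3.83) > morphospecies III (2.96)

morphospecies IV > morphospecies II > morphospecies I > morphospecies III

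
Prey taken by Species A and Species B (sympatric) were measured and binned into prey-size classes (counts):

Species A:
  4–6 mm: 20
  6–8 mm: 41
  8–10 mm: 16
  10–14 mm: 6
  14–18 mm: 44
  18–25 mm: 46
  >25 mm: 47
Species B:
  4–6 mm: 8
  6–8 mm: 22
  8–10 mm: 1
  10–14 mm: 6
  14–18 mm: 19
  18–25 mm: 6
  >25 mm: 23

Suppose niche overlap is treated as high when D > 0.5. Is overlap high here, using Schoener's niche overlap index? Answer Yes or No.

Yes

Proportions for Species A (n=220): 20/220=0.0909, 41/220=0.1864, 16/220=0.0727, 6/220=0.0273, 44/220=0.2000, 46/220=0.2091, 47/220=0.2136
Proportions for Species B (n=85): 8/85=0.0941, 22/85=0.2588, 1/85=0.0118, 6/85=0.0706, 19/85=0.2235, 6/85=0.0706, 23/85=0.2706
Σ|p₁ᵢ − p₂ᵢ| = 0.0032 + 0.0724 + 0.0609 + 0.0433 + 0.0235 + 0.1385 + 0.0570 = 0.3988
D = 1 − ½ × 0.3988 = 1 − 0.19940 = 0.80060
D = 0.80060 > 0.5 → Yes.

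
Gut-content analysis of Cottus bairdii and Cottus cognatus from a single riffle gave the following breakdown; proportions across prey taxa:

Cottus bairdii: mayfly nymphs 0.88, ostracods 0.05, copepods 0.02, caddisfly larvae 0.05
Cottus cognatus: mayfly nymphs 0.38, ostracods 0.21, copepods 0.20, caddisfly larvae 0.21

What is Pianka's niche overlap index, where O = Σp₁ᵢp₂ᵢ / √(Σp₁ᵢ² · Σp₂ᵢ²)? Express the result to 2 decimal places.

0.78

Σ p₁ᵢp₂ᵢ = 0.3344 + 0.0105 + 0.0040 + 0.0105 = 0.3594
Σp_1ᵢ² = 0.88² + 0.05² + 0.02² + 0.05² = 0.7744 + 0.0025 + 0.0004 + 0.0025 = 0.7798
Σp_2ᵢ² = 0.38² + 0.21² + 0.20² + 0.21² = 0.1444 + 0.0441 + 0.0400 + 0.0441 = 0.2726
O = 0.3594 / √(0.7798 × 0.2726) = 0.3594 / 0.46106 = 0.7795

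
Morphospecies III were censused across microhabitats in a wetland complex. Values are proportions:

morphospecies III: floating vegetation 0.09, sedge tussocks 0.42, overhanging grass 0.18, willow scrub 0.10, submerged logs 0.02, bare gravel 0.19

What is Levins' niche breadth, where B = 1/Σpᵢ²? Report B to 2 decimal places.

3.80

Σpᵢ² = 0.09² + 0.42² + 0.18² + 0.10² + 0.02² + 0.19² = 0.0081 + 0.1764 + 0.0324 + 0.0100 + 0.0004 + 0.0361 = 0.2634
B = 1 / 0.2634 = 3.7965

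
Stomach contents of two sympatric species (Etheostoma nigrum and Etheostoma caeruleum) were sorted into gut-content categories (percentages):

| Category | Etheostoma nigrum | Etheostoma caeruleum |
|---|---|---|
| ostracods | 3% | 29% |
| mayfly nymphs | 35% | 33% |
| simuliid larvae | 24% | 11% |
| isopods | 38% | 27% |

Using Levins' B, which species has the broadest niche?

Etheostoma caeruleum

Convert percentages to proportions (divide by 100).
Σp_nigrᵢ² = 0.03² + 0.35² + 0.24² + 0.38² = 0.0009 + 0.1225 + 0.0576 + 0.1444 = 0.3254
B_nigr = 1 / 0.3254 = 3.0731
Σp_caerᵢ² = 0.29² + 0.33² + 0.11² + 0.27² = 0.0841 + 0.1089 + 0.0121 + 0.0729 = 0.2780
B_caer = 1 / 0.2780 = 3.5971
Highest B → broadest niche (most generalist): Etheostoma caeruleum (B = 3.60).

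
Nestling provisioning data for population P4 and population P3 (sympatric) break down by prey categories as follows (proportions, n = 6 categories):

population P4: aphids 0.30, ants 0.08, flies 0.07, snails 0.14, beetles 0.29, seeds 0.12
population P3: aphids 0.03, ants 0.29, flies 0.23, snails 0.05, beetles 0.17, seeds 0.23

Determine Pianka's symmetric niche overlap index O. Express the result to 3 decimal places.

0.599

Σ p₁ᵢp₂ᵢ = 0.0090 + 0.0232 + 0.0161 + 0.0070 + 0.0493 + 0.0276 = 0.1322
Σp_1ᵢ² = 0.30² + 0.08² + 0.07² + 0.14² + 0.29² + 0.12² = 0.0900 + 0.0064 + 0.0049 + 0.0196 + 0.0841 + 0.0144 = 0.2194
Σp_2ᵢ² = 0.03² + 0.29² + 0.23² + 0.05² + 0.17² + 0.23² = 0.0009 + 0.0841 + 0.0529 + 0.0025 + 0.0289 + 0.0529 = 0.2222
O = 0.1322 / √(0.2194 × 0.2222) = 0.1322 / 0.220796 = 0.59874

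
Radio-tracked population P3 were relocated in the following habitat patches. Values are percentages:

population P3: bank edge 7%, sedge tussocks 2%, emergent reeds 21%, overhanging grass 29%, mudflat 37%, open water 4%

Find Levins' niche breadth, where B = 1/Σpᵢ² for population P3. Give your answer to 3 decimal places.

3.676

Convert percentages to proportions (divide by 100).
Σpᵢ² = 0.07² + 0.02² + 0.21² + 0.29² + 0.37² + 0.04² = 0.0049 + 0.0004 + 0.0441 + 0.0841 + 0.1369 + 0.0016 = 0.2720
B = 1 / 0.2720 = 3.67647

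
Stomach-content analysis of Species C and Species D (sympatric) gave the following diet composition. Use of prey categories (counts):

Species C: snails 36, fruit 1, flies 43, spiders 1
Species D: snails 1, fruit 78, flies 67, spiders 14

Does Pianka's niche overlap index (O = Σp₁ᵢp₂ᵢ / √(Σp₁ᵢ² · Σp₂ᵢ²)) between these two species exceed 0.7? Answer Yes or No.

Proportions for Species C (n=81): 36/81=0.4444, 1/81=0.0123, 43/81=0.5309, 1/81=0.0123
Proportions for Species D (n=160): 1/160=0.0063, 78/160=0.4875, 67/160=0.4188, 14/160=0.0875
Σ p₁ᵢp₂ᵢ = 0.002800 + 0.005996 + 0.222341 + 0.001076 = 0.232213
Σp_1ᵢ² = 0.4444² + 0.0123² + 0.5309² + 0.0123² = 0.197491 + 0.000151 + 0.281855 + 0.000151 = 0.479648
Σp_2ᵢ² = 0.0063² + 0.4875² + 0.4188² + 0.0875² = 0.000040 + 0.237656 + 0.175393 + 0.007656 = 0.420745
O = 0.232213 / √(0.479648 × 0.420745) = 0.232213 / 0.4492321 = 0.5169
O = 0.5169 < 0.7 → No.

No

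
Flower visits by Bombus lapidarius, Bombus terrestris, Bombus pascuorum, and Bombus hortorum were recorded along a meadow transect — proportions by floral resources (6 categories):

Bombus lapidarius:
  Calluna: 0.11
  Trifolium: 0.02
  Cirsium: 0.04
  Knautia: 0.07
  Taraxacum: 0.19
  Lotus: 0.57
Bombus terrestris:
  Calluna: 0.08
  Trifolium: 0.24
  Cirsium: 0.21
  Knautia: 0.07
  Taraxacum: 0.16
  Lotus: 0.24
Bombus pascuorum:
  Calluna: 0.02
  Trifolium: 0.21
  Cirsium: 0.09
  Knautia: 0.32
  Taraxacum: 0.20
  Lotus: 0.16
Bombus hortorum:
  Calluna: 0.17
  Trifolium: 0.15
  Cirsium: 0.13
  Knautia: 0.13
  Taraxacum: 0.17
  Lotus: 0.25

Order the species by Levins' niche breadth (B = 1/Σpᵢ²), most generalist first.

Bombus hortorum > Bombus terrestris > Bombus pascuorum > Bombus lapidarius

Σp_lapiᵢ² = 0.11² + 0.02² + 0.04² + 0.07² + 0.19² + 0.57² = 0.0121 + 0.0004 + 0.0016 + 0.0049 + 0.0361 + 0.3249 = 0.3800
B_lapi = 1 / 0.3800 = 2.6316
Σp_terrᵢ² = 0.08² + 0.24² + 0.21² + 0.07² + 0.16² + 0.24² = 0.0064 + 0.0576 + 0.0441 + 0.0049 + 0.0256 + 0.0576 = 0.1962
B_terr = 1 / 0.1962 = 5.0968
Σp_pascᵢ² = 0.02² + 0.21² + 0.09² + 0.32² + 0.20² + 0.16² = 0.0004 + 0.0441 + 0.0081 + 0.1024 + 0.0400 + 0.0256 = 0.2206
B_pasc = 1 / 0.2206 = 4.5331
Σp_hortᵢ² = 0.17² + 0.15² + 0.13² + 0.13² + 0.17² + 0.25² = 0.0289 + 0.0225 + 0.0169 + 0.0169 + 0.0289 + 0.0625 = 0.1766
B_hort = 1 / 0.1766 = 5.6625
Ranking by B (broadest → narrowest): Bombus hortorum (5.66) > Bombus terrestris (5.10) > Bombus pascuorum (4.53) > Bombus lapidarius (2.63)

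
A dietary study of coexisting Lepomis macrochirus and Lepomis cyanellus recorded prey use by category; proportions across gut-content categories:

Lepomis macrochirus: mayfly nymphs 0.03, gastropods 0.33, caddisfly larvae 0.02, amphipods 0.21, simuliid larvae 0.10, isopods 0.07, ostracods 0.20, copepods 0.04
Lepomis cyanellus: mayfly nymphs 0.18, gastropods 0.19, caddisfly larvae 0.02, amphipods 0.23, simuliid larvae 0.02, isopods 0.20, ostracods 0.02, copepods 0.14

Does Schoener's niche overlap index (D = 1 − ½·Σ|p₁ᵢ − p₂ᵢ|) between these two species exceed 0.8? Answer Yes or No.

No

Σ|p₁ᵢ − p₂ᵢ| = 0.15 + 0.14 + 0.00 + 0.02 + 0.08 + 0.13 + 0.18 + 0.10 = 0.80
D = 1 − ½ × 0.80 = 1 − 0.400 = 0.6000
D = 0.6000 < 0.8 → No.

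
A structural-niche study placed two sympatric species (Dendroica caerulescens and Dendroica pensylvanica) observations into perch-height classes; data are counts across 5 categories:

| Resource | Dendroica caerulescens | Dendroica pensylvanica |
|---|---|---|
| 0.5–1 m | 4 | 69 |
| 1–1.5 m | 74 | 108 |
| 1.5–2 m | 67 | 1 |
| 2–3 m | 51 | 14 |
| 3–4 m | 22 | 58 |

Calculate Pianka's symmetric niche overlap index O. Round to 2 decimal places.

0.64

Proportions for Dendroica caerulescens (n=218): 4/218=0.0183, 74/218=0.3394, 67/218=0.3073, 51/218=0.2339, 22/218=0.1009
Proportions for Dendroica pensylvanica (n=250): 69/250=0.2760, 108/250=0.4320, 1/250=0.0040, 14/250=0.0560, 58/250=0.2320
Σ p₁ᵢp₂ᵢ = 0.005051 + 0.146621 + 0.001229 + 0.013098 + 0.023409 = 0.189408
Σp_1ᵢ² = 0.0183² + 0.3394² + 0.3073² + 0.2339² + 0.1009² = 0.000335 + 0.115192 + 0.094433 + 0.054709 + 0.010181 = 0.274850
Σp_2ᵢ² = 0.2760² + 0.4320² + 0.0040² + 0.0560² + 0.2320² = 0.076176 + 0.186624 + 0.000016 + 0.003136 + 0.053824 = 0.319776
O = 0.189408 / √(0.274850 × 0.319776) = 0.189408 / 0.2964632 = 0.6389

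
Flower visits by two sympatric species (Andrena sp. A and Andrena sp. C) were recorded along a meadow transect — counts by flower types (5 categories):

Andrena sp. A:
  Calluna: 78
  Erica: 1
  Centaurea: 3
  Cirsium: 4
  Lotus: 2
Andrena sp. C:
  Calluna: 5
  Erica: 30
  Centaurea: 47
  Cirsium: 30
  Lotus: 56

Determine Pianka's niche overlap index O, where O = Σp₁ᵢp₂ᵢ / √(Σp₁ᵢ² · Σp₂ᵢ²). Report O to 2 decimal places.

0.12

Proportions for Andrena sp. A (n=88): 78/88=0.8864, 1/88=0.0114, 3/88=0.0341, 4/88=0.0455, 2/88=0.0227
Proportions for Andrena sp. C (n=168): 5/168=0.0298, 30/168=0.1786, 47/168=0.2798, 30/168=0.1786, 56/168=0.3333
Σ p₁ᵢp₂ᵢ = 0.026415 + 0.002036 + 0.009541 + 0.008126 + 0.007566 = 0.053684
Σp_1ᵢ² = 0.8864² + 0.0114² + 0.0341² + 0.0455² + 0.0227² = 0.785705 + 0.000130 + 0.001163 + 0.002070 + 0.000515 = 0.789583
Σp_2ᵢ² = 0.0298² + 0.1786² + 0.2798² + 0.1786² + 0.3333² = 0.000888 + 0.031898 + 0.078288 + 0.031898 + 0.111089 = 0.254061
O = 0.053684 / √(0.789583 × 0.254061) = 0.053684 / 0.4478864 = 0.1199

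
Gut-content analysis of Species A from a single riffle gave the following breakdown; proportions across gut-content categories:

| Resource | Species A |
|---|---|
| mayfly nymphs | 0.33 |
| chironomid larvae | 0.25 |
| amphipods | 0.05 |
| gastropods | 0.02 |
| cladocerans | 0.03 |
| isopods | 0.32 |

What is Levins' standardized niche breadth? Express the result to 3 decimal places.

0.520

Σpᵢ² = 0.33² + 0.25² + 0.05² + 0.02² + 0.03² + 0.32² = 0.1089 + 0.0625 + 0.0025 + 0.0004 + 0.0009 + 0.1024 = 0.2776
B = 1 / 0.2776 = 3.60231
Bₛ = (B − 1)/(n − 1) = (3.60231 − 1)/(6 − 1) = 2.60231/5 = 0.52046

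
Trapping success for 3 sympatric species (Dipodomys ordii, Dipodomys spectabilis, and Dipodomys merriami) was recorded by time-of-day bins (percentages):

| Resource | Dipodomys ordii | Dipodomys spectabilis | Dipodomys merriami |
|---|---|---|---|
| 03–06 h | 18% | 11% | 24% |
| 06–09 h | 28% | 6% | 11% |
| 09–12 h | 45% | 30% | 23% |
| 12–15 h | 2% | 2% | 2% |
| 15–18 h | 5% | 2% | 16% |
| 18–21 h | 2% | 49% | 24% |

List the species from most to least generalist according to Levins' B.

Convert percentages to proportions (divide by 100).
Σp_ordiᵢ² = 0.18² + 0.28² + 0.45² + 0.02² + 0.05² + 0.02² = 0.0324 + 0.0784 + 0.2025 + 0.0004 + 0.0025 + 0.0004 = 0.3166
B_ordi = 1 / 0.3166 = 3.1586
Σp_specᵢ² = 0.11² + 0.06² + 0.30² + 0.02² + 0.02² + 0.49² = 0.0121 + 0.0036 + 0.0900 + 0.0004 + 0.0004 + 0.2401 = 0.3466
B_spec = 1 / 0.3466 = 2.8852
Σp_merrᵢ² = 0.24² + 0.11² + 0.23² + 0.02² + 0.16² + 0.24² = 0.0576 + 0.0121 + 0.0529 + 0.0004 + 0.0256 + 0.0576 = 0.2062
B_merr = 1 / 0.2062 = 4.8497
Ranking by B (broadest → narrowest): Dipodomys merriami (4.85) > Dipodomys ordii (3.16) > Dipodomys spectabilis (2.89)

Dipodomys merriami > Dipodomys ordii > Dipodomys spectabilis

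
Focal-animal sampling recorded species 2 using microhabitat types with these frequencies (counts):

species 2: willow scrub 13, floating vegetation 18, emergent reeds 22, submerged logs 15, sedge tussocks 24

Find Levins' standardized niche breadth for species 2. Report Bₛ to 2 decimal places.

0.94

Proportions for species 2 (n=92): 13/92=0.1413, 18/92=0.1957, 22/92=0.2391, 15/92=0.1630, 24/92=0.2609
Σpᵢ² = 0.1413² + 0.1957² + 0.2391² + 0.1630² + 0.2609² = 0.019966 + 0.038298 + 0.057169 + 0.026569 + 0.068069 = 0.210071
B = 1 / 0.210071 = 4.7603
Bₛ = (B − 1)/(n − 1) = (4.7603 − 1)/(5 − 1) = 3.7603/4 = 0.9401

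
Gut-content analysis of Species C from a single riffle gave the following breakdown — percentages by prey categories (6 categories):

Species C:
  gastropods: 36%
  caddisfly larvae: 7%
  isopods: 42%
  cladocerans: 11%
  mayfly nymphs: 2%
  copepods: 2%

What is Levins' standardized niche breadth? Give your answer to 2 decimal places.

0.42

Convert percentages to proportions (divide by 100).
Σpᵢ² = 0.36² + 0.07² + 0.42² + 0.11² + 0.02² + 0.02² = 0.1296 + 0.0049 + 0.1764 + 0.0121 + 0.0004 + 0.0004 = 0.3238
B = 1 / 0.3238 = 3.0883
Bₛ = (B − 1)/(n − 1) = (3.0883 − 1)/(6 − 1) = 2.0883/5 = 0.4177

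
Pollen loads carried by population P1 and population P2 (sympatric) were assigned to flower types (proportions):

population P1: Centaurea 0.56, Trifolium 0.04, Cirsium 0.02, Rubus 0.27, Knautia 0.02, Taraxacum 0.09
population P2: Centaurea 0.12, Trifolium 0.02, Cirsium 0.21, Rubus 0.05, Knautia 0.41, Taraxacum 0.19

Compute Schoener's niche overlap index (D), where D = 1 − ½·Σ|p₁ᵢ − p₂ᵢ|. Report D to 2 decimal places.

0.32

Σ|p₁ᵢ − p₂ᵢ| = 0.44 + 0.02 + 0.19 + 0.22 + 0.39 + 0.10 = 1.36
D = 1 − ½ × 1.36 = 1 − 0.680 = 0.3200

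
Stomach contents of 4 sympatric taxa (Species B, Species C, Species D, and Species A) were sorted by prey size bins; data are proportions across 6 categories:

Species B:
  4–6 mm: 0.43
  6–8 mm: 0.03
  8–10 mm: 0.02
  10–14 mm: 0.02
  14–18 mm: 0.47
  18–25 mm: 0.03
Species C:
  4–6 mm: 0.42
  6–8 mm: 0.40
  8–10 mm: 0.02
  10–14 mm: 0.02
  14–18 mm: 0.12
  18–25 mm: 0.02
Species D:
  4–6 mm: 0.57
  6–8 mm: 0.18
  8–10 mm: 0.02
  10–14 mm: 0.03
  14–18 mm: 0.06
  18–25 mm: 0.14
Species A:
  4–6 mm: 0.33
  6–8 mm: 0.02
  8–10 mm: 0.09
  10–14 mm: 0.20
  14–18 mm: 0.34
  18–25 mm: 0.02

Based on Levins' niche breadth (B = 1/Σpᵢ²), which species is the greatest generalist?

Σp_Bᵢ² = 0.43² + 0.03² + 0.02² + 0.02² + 0.47² + 0.03² = 0.1849 + 0.0009 + 0.0004 + 0.0004 + 0.2209 + 0.0009 = 0.4084
B_B = 1 / 0.4084 = 2.4486
Σp_Cᵢ² = 0.42² + 0.40² + 0.02² + 0.02² + 0.12² + 0.02² = 0.1764 + 0.1600 + 0.0004 + 0.0004 + 0.0144 + 0.0004 = 0.3520
B_C = 1 / 0.3520 = 2.8409
Σp_Dᵢ² = 0.57² + 0.18² + 0.02² + 0.03² + 0.06² + 0.14² = 0.3249 + 0.0324 + 0.0004 + 0.0009 + 0.0036 + 0.0196 = 0.3818
B_D = 1 / 0.3818 = 2.6192
Σp_Aᵢ² = 0.33² + 0.02² + 0.09² + 0.20² + 0.34² + 0.02² = 0.1089 + 0.0004 + 0.0081 + 0.0400 + 0.1156 + 0.0004 = 0.2734
B_A = 1 / 0.2734 = 3.6576
Highest B → broadest niche (most generalist): Species A (B = 3.66).

Species A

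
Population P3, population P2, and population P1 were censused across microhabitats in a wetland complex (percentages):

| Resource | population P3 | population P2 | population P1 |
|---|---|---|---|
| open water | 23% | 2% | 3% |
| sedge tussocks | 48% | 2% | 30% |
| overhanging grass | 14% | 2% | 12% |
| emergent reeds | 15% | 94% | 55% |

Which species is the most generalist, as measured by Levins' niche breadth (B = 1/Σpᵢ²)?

population P3

Convert percentages to proportions (divide by 100).
Σp_P3ᵢ² = 0.23² + 0.48² + 0.14² + 0.15² = 0.0529 + 0.2304 + 0.0196 + 0.0225 = 0.3254
B_P3 = 1 / 0.3254 = 3.0731
Σp_P2ᵢ² = 0.02² + 0.02² + 0.02² + 0.94² = 0.0004 + 0.0004 + 0.0004 + 0.8836 = 0.8848
B_P2 = 1 / 0.8848 = 1.1302
Σp_P1ᵢ² = 0.03² + 0.30² + 0.12² + 0.55² = 0.0009 + 0.0900 + 0.0144 + 0.3025 = 0.4078
B_P1 = 1 / 0.4078 = 2.4522
Highest B → broadest niche (most generalist): population P3 (B = 3.07).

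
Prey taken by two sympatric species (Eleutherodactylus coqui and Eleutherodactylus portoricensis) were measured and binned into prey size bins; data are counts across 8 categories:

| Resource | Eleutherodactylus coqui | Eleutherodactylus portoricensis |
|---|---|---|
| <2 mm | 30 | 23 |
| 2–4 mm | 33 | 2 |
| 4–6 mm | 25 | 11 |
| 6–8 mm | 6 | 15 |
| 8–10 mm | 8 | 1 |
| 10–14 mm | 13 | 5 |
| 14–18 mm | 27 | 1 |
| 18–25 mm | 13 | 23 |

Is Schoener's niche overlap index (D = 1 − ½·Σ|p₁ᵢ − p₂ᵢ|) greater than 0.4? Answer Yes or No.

Proportions for Eleutherodactylus coqui (n=155): 30/155=0.1935, 33/155=0.2129, 25/155=0.1613, 6/155=0.0387, 8/155=0.0516, 13/155=0.0839, 27/155=0.1742, 13/155=0.0839
Proportions for Eleutherodactylus portoricensis (n=81): 23/81=0.2840, 2/81=0.0247, 11/81=0.1358, 15/81=0.1852, 1/81=0.0123, 5/81=0.0617, 1/81=0.0123, 23/81=0.2840
Σ|p₁ᵢ − p₂ᵢ| = 0.0905 + 0.1882 + 0.0255 + 0.1465 + 0.0393 + 0.0222 + 0.1619 + 0.2001 = 0.8742
D = 1 − ½ × 0.8742 = 1 − 0.43710 = 0.56290
D = 0.56290 > 0.4 → Yes.

Yes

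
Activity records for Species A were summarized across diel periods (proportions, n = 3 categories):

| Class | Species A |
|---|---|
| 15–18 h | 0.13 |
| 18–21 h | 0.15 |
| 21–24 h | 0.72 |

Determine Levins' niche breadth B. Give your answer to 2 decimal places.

Σpᵢ² = 0.13² + 0.15² + 0.72² = 0.0169 + 0.0225 + 0.5184 = 0.5578
B = 1 / 0.5578 = 1.7928

1.79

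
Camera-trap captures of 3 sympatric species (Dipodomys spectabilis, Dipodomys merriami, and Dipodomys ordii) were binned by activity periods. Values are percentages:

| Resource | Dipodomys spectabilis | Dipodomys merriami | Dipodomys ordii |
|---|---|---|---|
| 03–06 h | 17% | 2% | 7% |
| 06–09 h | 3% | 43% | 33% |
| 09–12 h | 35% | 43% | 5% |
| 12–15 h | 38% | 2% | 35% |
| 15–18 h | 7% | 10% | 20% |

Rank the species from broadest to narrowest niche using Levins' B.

Convert percentages to proportions (divide by 100).
Σp_specᵢ² = 0.17² + 0.03² + 0.35² + 0.38² + 0.07² = 0.0289 + 0.0009 + 0.1225 + 0.1444 + 0.0049 = 0.3016
B_spec = 1 / 0.3016 = 3.3156
Σp_merrᵢ² = 0.02² + 0.43² + 0.43² + 0.02² + 0.10² = 0.0004 + 0.1849 + 0.1849 + 0.0004 + 0.0100 = 0.3806
B_merr = 1 / 0.3806 = 2.6274
Σp_ordiᵢ² = 0.07² + 0.33² + 0.05² + 0.35² + 0.20² = 0.0049 + 0.1089 + 0.0025 + 0.1225 + 0.0400 = 0.2788
B_ordi = 1 / 0.2788 = 3.5868
Ranking by B (broadest → narrowest): Dipodomys ordii (3.59) > Dipodomys spectabilis (3.32) > Dipodomys merriami (2.63)

Dipodomys ordii > Dipodomys spectabilis > Dipodomys merriami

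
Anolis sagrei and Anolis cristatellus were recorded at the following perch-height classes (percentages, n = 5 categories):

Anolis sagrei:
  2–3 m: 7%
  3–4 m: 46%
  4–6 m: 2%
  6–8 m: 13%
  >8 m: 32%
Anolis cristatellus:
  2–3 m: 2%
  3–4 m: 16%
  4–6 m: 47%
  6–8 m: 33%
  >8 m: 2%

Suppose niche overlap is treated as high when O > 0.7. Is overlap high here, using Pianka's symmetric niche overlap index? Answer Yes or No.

No

Convert percentages to proportions (divide by 100).
Σ p₁ᵢp₂ᵢ = 0.0014 + 0.0736 + 0.0094 + 0.0429 + 0.0064 = 0.1337
Σp_1ᵢ² = 0.07² + 0.46² + 0.02² + 0.13² + 0.32² = 0.0049 + 0.2116 + 0.0004 + 0.0169 + 0.1024 = 0.3362
Σp_2ᵢ² = 0.02² + 0.16² + 0.47² + 0.33² + 0.02² = 0.0004 + 0.0256 + 0.2209 + 0.1089 + 0.0004 = 0.3562
O = 0.1337 / √(0.3362 × 0.3562) = 0.1337 / 0.34606 = 0.3863
O = 0.3863 < 0.7 → No.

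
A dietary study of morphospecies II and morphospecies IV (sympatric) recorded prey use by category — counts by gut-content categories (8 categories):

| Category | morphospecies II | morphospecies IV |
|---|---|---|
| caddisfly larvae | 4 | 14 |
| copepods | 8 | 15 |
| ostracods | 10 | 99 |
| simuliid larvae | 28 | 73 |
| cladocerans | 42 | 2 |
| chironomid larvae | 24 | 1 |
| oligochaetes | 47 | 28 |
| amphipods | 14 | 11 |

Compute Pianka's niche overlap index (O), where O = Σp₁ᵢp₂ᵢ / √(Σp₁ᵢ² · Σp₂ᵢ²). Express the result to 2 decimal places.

Proportions for morphospecies II (n=177): 4/177=0.0226, 8/177=0.0452, 10/177=0.0565, 28/177=0.1582, 42/177=0.2373, 24/177=0.1356, 47/177=0.2655, 14/177=0.0791
Proportions for morphospecies IV (n=243): 14/243=0.0576, 15/243=0.0617, 99/243=0.4074, 73/243=0.3004, 2/243=0.0082, 1/243=0.0041, 28/243=0.1152, 11/243=0.0453
Σ p₁ᵢp₂ᵢ = 0.001302 + 0.002789 + 0.023018 + 0.047523 + 0.001946 + 0.000556 + 0.030586 + 0.003583 = 0.111303
Σp_1ᵢ² = 0.0226² + 0.0452² + 0.0565² + 0.1582² + 0.2373² + 0.1356² + 0.2655² + 0.0791² = 0.000511 + 0.002043 + 0.003192 + 0.025027 + 0.056311 + 0.018387 + 0.070490 + 0.006257 = 0.182218
Σp_2ᵢ² = 0.0576² + 0.0617² + 0.4074² + 0.3004² + 0.0082² + 0.0041² + 0.1152² + 0.0453² = 0.003318 + 0.003807 + 0.165975 + 0.090240 + 0.000067 + 0.000017 + 0.013271 + 0.002052 = 0.278747
O = 0.111303 / √(0.182218 × 0.278747) = 0.111303 / 0.2253724 = 0.4939

0.49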